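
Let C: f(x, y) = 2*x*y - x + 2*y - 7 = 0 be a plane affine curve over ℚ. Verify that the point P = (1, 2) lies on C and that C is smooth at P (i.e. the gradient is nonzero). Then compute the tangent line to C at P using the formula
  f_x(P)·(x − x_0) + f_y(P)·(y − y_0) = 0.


Tangent line at P: 3*x + 4*y - 11 = 0.

Step 1: f(1, 2) = 0, so P lies on C.
Step 2: partial derivatives
  f_x(x, y) = 2*y - 1, f_y(x, y) = 2*x + 2.
  f_x(P) = 3, f_y(P) = 4 (gradient nonzero, so P is smooth).
Step 3: tangent line at P: 3·(x − 1) + 4·(y − 2) = 0.
Expanding: 3*x + 4*y - 11 = 0.


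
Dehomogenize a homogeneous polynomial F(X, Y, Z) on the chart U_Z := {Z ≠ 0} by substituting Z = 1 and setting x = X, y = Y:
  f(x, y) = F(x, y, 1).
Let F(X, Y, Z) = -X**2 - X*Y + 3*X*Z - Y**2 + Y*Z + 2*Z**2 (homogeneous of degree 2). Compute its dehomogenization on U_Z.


f(x, y) = -x**2 - x*y + 3*x - y**2 + y + 2

On U_Z we set Z = 1. Each monomial c·X^i·Y^j·Z^k in F becomes c·x^i·y^j·1^k = c·x^i·y^j.
Substituting Z = 1: F(X, Y, 1) = -x**2 - x*y + 3*x - y**2 + y + 2.
Note: deg(f) ≤ deg(F) = 2; strict inequality happens when F is divisible by Z (lost terms).


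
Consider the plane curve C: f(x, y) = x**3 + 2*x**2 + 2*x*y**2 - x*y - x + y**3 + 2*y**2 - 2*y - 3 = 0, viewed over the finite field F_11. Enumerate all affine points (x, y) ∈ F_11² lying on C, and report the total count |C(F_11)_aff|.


Affine F_11-points: {(0, 10), (1, 5), (1, 6), (1, 7), (2, 0), (3, 8), (4, 7), (5, 2), (6, 1), (7, 4), (8, 1), (9, 6), (10, 6)}; count = 13.

For each of the 121 pairs (x, y) ∈ F_11², evaluate f(x, y) mod 11. Record the zeros.
  x = 0: [0↦8, 1↦9, 2↦9, 3↦3, 4↦8, 5↦8, 6↦9, 7↦6, 8↦5, 9↦1, 10↦0]  zeros at y ∈ {10}
  x = 1: [0↦10, 1↦1, 2↦6, 3↦9, 4↦5, 5↦0, 6↦0, 7↦0, 8↦6, 9↦2, 10↦5]  zeros at y ∈ {5, 6, 7}
  x = 2: [0↦0, 1↦3, 2↦2, 3↦3, 4↦1, 5↦2, 6↦1, 7↦4, 8↦6, 9↦2, 10↦9]  zeros at y ∈ {0}
  x = 3: [0↦6, 1↦10, 2↦3, 3↦2, 4↦2, 5↦9, 6↦7, 7↦2, 8↦0, 9↦7, 10↦7]  zeros at y ∈ {8}
  x = 4: [0↦1, 1↦6, 2↦4, 3↦1, 4↦3, 5↦5, 6↦2, 7↦0, 8↦5, 9↦1, 10↦5]  zeros at y ∈ {7}
  x = 5: [0↦2, 1↦8, 2↦0, 3↦6, 4↦10, 5↦7, 6↦3, 7↦4, 8↦5, 9↦1, 10↦9]  zeros at y ∈ {2}
  x = 6: [0↦4, 1↦0, 2↦8, 3↦1, 4↦7, 5↦10, 6↦5, 7↦9, 8↦6, 9↦2, 10↦3]  zeros at y ∈ {1}
  x = 7: [0↦2, 1↦10, 2↦1, 3↦3, 4↦0, 5↦9, 6↦3, 7↦10, 8↦3, 9↦10, 10↦4]  zeros at y ∈ {4}
  x = 8: [0↦2, 1↦0, 2↦7, 3↦7, 4↦6, 5↦10, 6↦3, 7↦2, 8↦2, 9↦9, 10↦7]  zeros at y ∈ {1}
  x = 9: [0↦10, 1↦9, 2↦10, 3↦8, 4↦9, 5↦8, 6↦0, 7↦2, 8↦9, 9↦5, 10↦7]  zeros at y ∈ {6}
  x = 10: [0↦10, 1↦10, 2↦5, 3↦1, 4↦4, 5↦9, 6↦0, 7↦5, 8↦8, 9↦4, 10↦10]  zeros at y ∈ {6}
Collecting zeros: affine points = {(0, 10), (1, 5), (1, 6), (1, 7), (2, 0), (3, 8), (4, 7), (5, 2), (6, 1), (7, 4), (8, 1), (9, 6), (10, 6)}.
Total count |C(F_11)_aff| = 13.


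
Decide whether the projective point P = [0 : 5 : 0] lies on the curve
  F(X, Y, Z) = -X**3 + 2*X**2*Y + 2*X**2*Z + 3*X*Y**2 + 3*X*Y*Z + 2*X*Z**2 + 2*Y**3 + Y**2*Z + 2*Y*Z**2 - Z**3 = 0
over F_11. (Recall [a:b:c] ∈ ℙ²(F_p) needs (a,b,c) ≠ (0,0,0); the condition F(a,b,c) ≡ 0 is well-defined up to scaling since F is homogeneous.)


F(0,5,0) ≡ 8 (mod 11); P is NOT on the curve.

Evaluate F(0, 5, 0) term-by-term (mod 11).
  -X**3 ↦ -1·0·1·1 = 0
  2*X**2*Y ↦ 2·0·5·1 = 0
  2*X**2*Z ↦ 2·0·1·0 = 0
  3*X*Y**2 ↦ 3·0·25·1 = 0
  3*X*Y*Z ↦ 3·0·5·0 = 0
  2*X*Z**2 ↦ 2·0·1·0 = 0
  2*Y**3 ↦ 2·1·125·1 = 250
  Y**2*Z ↦ 1·1·25·0 = 0
  2*Y*Z**2 ↦ 2·1·5·0 = 0
  -Z**3 ↦ -1·1·1·0 = 0
Sum: F(0, 5, 0) = (0) + (0) + (0) + (0) + (0) + (0) + (250) + (0) + (0) + (0) = 250.
Reducing mod 11: 250 ≡ 8 (mod 11).
Since F(a, b, c) ≡ 8 ≠ 0 (mod 11), P does NOT lie on the curve.


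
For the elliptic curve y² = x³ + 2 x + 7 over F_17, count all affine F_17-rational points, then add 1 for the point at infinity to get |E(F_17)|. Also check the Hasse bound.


Affine points = {(2, 6), (2, 11), (8, 5), (8, 12), (11, 0), (12, 5), (12, 12), (14, 5), (14, 12), (16, 2), (16, 15)}; affine count = 11; |E(F_17)| = 12.

Discriminant check: Δ ∝ 4a³ + 27b² = 4·2³ + 27·7² = 4·8 + 27·49 ≡ 12 (mod 17). Nonzero ⇒ E is nonsingular.
For each x ∈ F_17, compute rhs = x³ + 2·x + 7 mod 17, then count y ∈ F_17 with y² ≡ rhs.
  x = 0: rhs = 7, matching y values: none (0 points).
  x = 1: rhs = 10, matching y values: none (0 points).
  x = 2: rhs = 2, matching y values: 6, 11 (2 points).
  x = 3: rhs = 6, matching y values: none (0 points).
  x = 4: rhs = 11, matching y values: none (0 points).
  x = 5: rhs = 6, matching y values: none (0 points).
  x = 6: rhs = 14, matching y values: none (0 points).
  x = 7: rhs = 7, matching y values: none (0 points).
  x = 8: rhs = 8, matching y values: 5, 12 (2 points).
  x = 9: rhs = 6, matching y values: none (0 points).
  x = 10: rhs = 7, matching y values: none (0 points).
  x = 11: rhs = 0, matching y values: 0 (1 points).
  x = 12: rhs = 8, matching y values: 5, 12 (2 points).
  x = 13: rhs = 3, matching y values: none (0 points).
  x = 14: rhs = 8, matching y values: 5, 12 (2 points).
  x = 15: rhs = 12, matching y values: none (0 points).
  x = 16: rhs = 4, matching y values: 2, 15 (2 points).
Total affine count: 11.
Full point count |E(F_17)| = 11 + 1 = 12.
Hasse bound: |12 − (17+1)| = |-6| = 6 ≤ 2√17 ≈ 8.2462 ✓.


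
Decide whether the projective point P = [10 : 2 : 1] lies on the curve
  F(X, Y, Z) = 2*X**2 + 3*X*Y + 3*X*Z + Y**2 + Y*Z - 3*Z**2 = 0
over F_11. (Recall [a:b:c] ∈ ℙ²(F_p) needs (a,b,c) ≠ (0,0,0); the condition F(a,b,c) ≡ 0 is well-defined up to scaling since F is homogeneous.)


F(10,2,1) ≡ 7 (mod 11); P is NOT on the curve.

Evaluate F(10, 2, 1) term-by-term (mod 11).
  2*X**2 ↦ 2·100·1·1 = 200
  3*X*Y ↦ 3·10·2·1 = 60
  3*X*Z ↦ 3·10·1·1 = 30
  Y**2 ↦ 1·1·4·1 = 4
  Y*Z ↦ 1·1·2·1 = 2
  -3*Z**2 ↦ -3·1·1·1 = -3
Sum: F(10, 2, 1) = (200) + (60) + (30) + (4) + (2) + (-3) = 293.
Reducing mod 11: 293 ≡ 7 (mod 11).
Since F(a, b, c) ≡ 7 ≠ 0 (mod 11), P does NOT lie on the curve.


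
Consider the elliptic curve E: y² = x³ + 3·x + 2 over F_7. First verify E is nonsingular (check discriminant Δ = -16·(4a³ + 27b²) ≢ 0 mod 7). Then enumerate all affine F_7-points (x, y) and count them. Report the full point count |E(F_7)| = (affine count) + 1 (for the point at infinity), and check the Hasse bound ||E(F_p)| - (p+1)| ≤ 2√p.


Affine points = {(0, 3), (0, 4), (2, 3), (2, 4), (4, 1), (4, 6), (5, 3), (5, 4)}; affine count = 8; |E(F_7)| = 9.

Discriminant check: Δ ∝ 4a³ + 27b² = 4·3³ + 27·2² = 4·27 + 27·4 ≡ 6 (mod 7). Nonzero ⇒ E is nonsingular.
For each x ∈ F_7, compute rhs = x³ + 3·x + 2 mod 7, then count y ∈ F_7 with y² ≡ rhs.
  x = 0: rhs = 2, matching y values: 3, 4 (2 points).
  x = 1: rhs = 6, matching y values: none (0 points).
  x = 2: rhs = 2, matching y values: 3, 4 (2 points).
  x = 3: rhs = 3, matching y values: none (0 points).
  x = 4: rhs = 1, matching y values: 1, 6 (2 points).
  x = 5: rhs = 2, matching y values: 3, 4 (2 points).
  x = 6: rhs = 5, matching y values: none (0 points).
Total affine count: 8.
Full point count |E(F_7)| = 8 + 1 = 9.
Hasse bound: |9 − (7+1)| = |1| = 1 ≤ 2√7 ≈ 5.2915 ✓.


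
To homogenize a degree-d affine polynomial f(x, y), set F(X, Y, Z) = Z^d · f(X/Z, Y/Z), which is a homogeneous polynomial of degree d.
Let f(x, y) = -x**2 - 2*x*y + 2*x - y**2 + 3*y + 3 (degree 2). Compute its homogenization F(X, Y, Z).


F(X, Y, Z) = -X**2 - 2*X*Y + 2*X*Z - Y**2 + 3*Y*Z + 3*Z**2

deg(f) = 2.
Substitute x = X/Z, y = Y/Z into f, then multiply by Z^2.
  monomial -1·x^2·y^0 ↦ -1·X^2·Y^0·Z^0.
  monomial -2·x^1·y^1 ↦ -2·X^1·Y^1·Z^0.
  monomial 2·x^1·y^0 ↦ 2·X^1·Y^0·Z^1.
  monomial -1·x^0·y^2 ↦ -1·X^0·Y^2·Z^0.
  monomial 3·x^0·y^1 ↦ 3·X^0·Y^1·Z^1.
  monomial 3·x^0·y^0 ↦ 3·X^0·Y^0·Z^2.
Collecting: F(X, Y, Z) = -X**2 - 2*X*Y + 2*X*Z - Y**2 + 3*Y*Z + 3*Z**2.


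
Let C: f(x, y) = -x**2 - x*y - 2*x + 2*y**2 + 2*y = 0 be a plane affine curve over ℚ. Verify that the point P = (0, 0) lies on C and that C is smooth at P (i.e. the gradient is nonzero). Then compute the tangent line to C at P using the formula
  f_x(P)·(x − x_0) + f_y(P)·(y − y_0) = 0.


Tangent line at P: -2*x + 2*y = 0.

Step 1: f(0, 0) = 0, so P lies on C.
Step 2: partial derivatives
  f_x(x, y) = -2*x - y - 2, f_y(x, y) = -x + 4*y + 2.
  f_x(P) = -2, f_y(P) = 2 (gradient nonzero, so P is smooth).
Step 3: tangent line at P: -2·(x − 0) + 2·(y − 0) = 0.
Expanding: -2*x + 2*y = 0.


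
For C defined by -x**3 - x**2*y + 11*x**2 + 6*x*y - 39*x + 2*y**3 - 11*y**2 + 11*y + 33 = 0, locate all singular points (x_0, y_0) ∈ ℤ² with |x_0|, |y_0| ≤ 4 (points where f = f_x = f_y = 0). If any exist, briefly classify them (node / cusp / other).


Singular points: {(3, 2)}; classification: cusp.

Compute partial derivatives:
  f_x = -3*x**2 - 2*x*y + 22*x + 6*y - 39.
  f_y = -x**2 + 6*x + 6*y**2 - 22*y + 11.
Scan x_0 ∈ {−4, ..., 4}. For each x_0, f_y(x_0, y) is a polynomial in y; find its integer roots y ∈ {−4, ..., 4}, then test f_x and f at those candidates.
  x = -4: f_y(-4, y) = 6*y**2 - 22*y - 29; no integer root y with |y| ≤ 4.
  x = -3: f_y(-3, y) = 6*y**2 - 22*y - 16; no integer root y with |y| ≤ 4.
  x = -2: f_y(-2, y) = 6*y**2 - 22*y - 5; no integer root y with |y| ≤ 4.
  x = -1: f_y(-1, y) = 6*y**2 - 22*y + 4; no integer root y with |y| ≤ 4.
  x = 0: f_y(0, y) = 6*y**2 - 22*y + 11; no integer root y with |y| ≤ 4.
  x = 1: f_y(1, y) = 6*y**2 - 22*y + 16; vanishes at y ∈ {1}. (1, 1): f_x = -16 ≠ 0.
  x = 2: f_y(2, y) = 6*y**2 - 22*y + 19; no integer root y with |y| ≤ 4.
  x = 3: f_y(3, y) = 6*y**2 - 22*y + 20; vanishes at y ∈ {2}. (3, 2): f_x = 0, f = 0 — SINGULAR.
  x = 4: f_y(4, y) = 6*y**2 - 22*y + 19; no integer root y with |y| ≤ 4.
Only singular point on the grid: (3, 2).
Classify: substitute x = 3 + u, y = 2 + v and expand: f = -u**3 - u**2*v + 2*v**3 + v**2.
No constant or linear terms (consistent with a singular point). Quadratic part: v**2. Cubic part: -u**3 - u**2*v + 2*v**3.
The quadratic part v**2 is a perfect square, so there is a single (double) tangent line v = 0, i.e. y = 2. Restricting the cubic part to that line (v = 0) leaves -u**3 ≠ 0, so f is not divisible by v and the branch is v² ≈ u**3 to lowest order — this is a cusp.
Classification: cusp.


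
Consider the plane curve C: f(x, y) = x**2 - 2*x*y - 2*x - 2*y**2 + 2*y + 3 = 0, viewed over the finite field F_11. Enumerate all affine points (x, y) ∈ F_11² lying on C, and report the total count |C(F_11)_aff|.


Affine F_11-points: {(1, 1), (1, 10), (3, 1), (3, 8), (4, 0), (4, 8), (9, 0), (9, 3), (10, 3), (10, 10)}; count = 10.

For each of the 121 pairs (x, y) ∈ F_11², evaluate f(x, y) mod 11. Record the zeros.
  x = 0: [0↦3, 1↦3, 2↦10, 3↦2, 4↦1, 5↦7, 6↦9, 7↦7, 8↦1, 9↦2, 10↦10]  zeros at y ∈ ∅
  x = 1: [0↦2, 1↦0, 2↦5, 3↦6, 4↦3, 5↦7, 6↦7, 7↦3, 8↦6, 9↦5, 10↦0]  zeros at y ∈ {1, 10}
  x = 2: [0↦3, 1↦10, 2↦2, 3↦1, 4↦7, 5↦9, 6↦7, 7↦1, 8↦2, 9↦10, 10↦3]  zeros at y ∈ ∅
  x = 3: [0↦6, 1↦0, 2↦1, 3↦9, 4↦2, 5↦2, 6↦9, 7↦1, 8↦0, 9↦6, 10↦8]  zeros at y ∈ {1, 8}
  x = 4: [0↦0, 1↦3, 2↦2, 3↦8, 4↦10, 5↦8, 6↦2, 7↦3, 8↦0, 9↦4, 10↦4]  zeros at y ∈ {0, 8}
  x = 5: [0↦7, 1↦8, 2↦5, 3↦9, 4↦9, 5↦5, 6↦8, 7↦7, 8↦2, 9↦4, 10↦2]  zeros at y ∈ ∅
  x = 6: [0↦5, 1↦4, 2↦10, 3↦1, 4↦10, 5↦4, 6↦5, 7↦2, 8↦6, 9↦6, 10↦2]  zeros at y ∈ ∅
  x = 7: [0↦5, 1↦2, 2↦6, 3↦6, 4↦2, 5↦5, 6↦4, 7↦10, 8↦1, 9↦10, 10↦4]  zeros at y ∈ ∅
  x = 8: [0↦7, 1↦2, 2↦4, 3↦2, 4↦7, 5↦8, 6↦5, 7↦9, 8↦9, 9↦5, 10↦8]  zeros at y ∈ ∅
  x = 9: [0↦0, 1↦4, 2↦4, 3↦0, 4↦3, 5↦2, 6↦8, 7↦10, 8↦8, 9↦2, 10↦3]  zeros at y ∈ {0, 3}
  x = 10: [0↦6, 1↦8, 2↦6, 3↦0, 4↦1, 5↦9, 6↦2, 7↦2, 8↦9, 9↦1, 10↦0]  zeros at y ∈ {3, 10}
Collecting zeros: affine points = {(1, 1), (1, 10), (3, 1), (3, 8), (4, 0), (4, 8), (9, 0), (9, 3), (10, 3), (10, 10)}.
Total count |C(F_11)_aff| = 10.


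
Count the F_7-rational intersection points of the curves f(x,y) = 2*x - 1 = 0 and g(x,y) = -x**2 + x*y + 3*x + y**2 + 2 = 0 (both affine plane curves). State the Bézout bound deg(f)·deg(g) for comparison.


Common zeros: ∅; count = 0; Bézout bound = 2.

deg(f) = 1, deg(g) = 2, so Bézout bound = 2.
Scan x ∈ F_7. For each x, list the y ∈ F_7 with f(x, y) ≡ 0 and those with g(x, y) ≡ 0 (mod 7); the common zeros in that column are the intersection.
  x = 0: f ≡ 0 at y ∈ ∅; g ≡ 0 at y ∈ ∅; common: ∅.
  x = 1: f ≡ 0 at y ∈ ∅; g ≡ 0 at y ∈ ∅; common: ∅.
  x = 2: f ≡ 0 at y ∈ ∅; g ≡ 0 at y ∈ {1, 4}; common: ∅.
  x = 3: f ≡ 0 at y ∈ ∅; g ≡ 0 at y ∈ {5, 6}; common: ∅.
  x = 4: f ≡ 0 at y ∈ {0, 1, 2, 3, 4, 5, 6}; g ≡ 0 at y ∈ ∅; common: ∅.
  x = 5: f ≡ 0 at y ∈ ∅; g ≡ 0 at y ∈ {4, 5}; common: ∅.
  x = 6: f ≡ 0 at y ∈ ∅; g ≡ 0 at y ∈ {2, 6}; common: ∅.
Collecting: common zeros = ∅, so the count is 0.
Comparison with the Bézout bound: 0 ≤ 2 = deg(f)·deg(g), as expected for curves with no common component (the affine F_7-count falls short of the bound because intersections may lie at infinity, over extension fields, or carry multiplicity).


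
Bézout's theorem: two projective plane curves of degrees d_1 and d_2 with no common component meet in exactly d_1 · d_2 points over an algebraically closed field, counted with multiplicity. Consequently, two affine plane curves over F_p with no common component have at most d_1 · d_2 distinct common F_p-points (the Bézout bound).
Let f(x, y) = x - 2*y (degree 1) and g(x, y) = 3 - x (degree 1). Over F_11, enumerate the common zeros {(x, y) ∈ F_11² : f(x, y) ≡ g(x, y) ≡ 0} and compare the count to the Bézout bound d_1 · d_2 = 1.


Common zeros: {(3, 7)}; count = 1; Bézout bound = 1.

deg(f) = 1, deg(g) = 1, so Bézout bound = 1.
Scan x ∈ F_11. For each x, list the y ∈ F_11 with f(x, y) ≡ 0 and those with g(x, y) ≡ 0 (mod 11); the common zeros in that column are the intersection.
  x = 0: f ≡ 0 at y ∈ {0}; g ≡ 0 at y ∈ ∅; common: ∅.
  x = 1: f ≡ 0 at y ∈ {6}; g ≡ 0 at y ∈ ∅; common: ∅.
  x = 2: f ≡ 0 at y ∈ {1}; g ≡ 0 at y ∈ ∅; common: ∅.
  x = 3: f ≡ 0 at y ∈ {7}; g ≡ 0 at y ∈ {0, 1, 2, 3, 4, 5, 6, 7, 8, 9, 10}; common: {7}.
  x = 4: f ≡ 0 at y ∈ {2}; g ≡ 0 at y ∈ ∅; common: ∅.
  x = 5: f ≡ 0 at y ∈ {8}; g ≡ 0 at y ∈ ∅; common: ∅.
  x = 6: f ≡ 0 at y ∈ {3}; g ≡ 0 at y ∈ ∅; common: ∅.
  x = 7: f ≡ 0 at y ∈ {9}; g ≡ 0 at y ∈ ∅; common: ∅.
  x = 8: f ≡ 0 at y ∈ {4}; g ≡ 0 at y ∈ ∅; common: ∅.
  x = 9: f ≡ 0 at y ∈ {10}; g ≡ 0 at y ∈ ∅; common: ∅.
  x = 10: f ≡ 0 at y ∈ {5}; g ≡ 0 at y ∈ ∅; common: ∅.
Collecting: common zeros = {(3, 7)}, so the count is 1.
Comparison with the Bézout bound: 1 ≤ 1 = deg(f)·deg(g), as expected for curves with no common component (the bound is attained).


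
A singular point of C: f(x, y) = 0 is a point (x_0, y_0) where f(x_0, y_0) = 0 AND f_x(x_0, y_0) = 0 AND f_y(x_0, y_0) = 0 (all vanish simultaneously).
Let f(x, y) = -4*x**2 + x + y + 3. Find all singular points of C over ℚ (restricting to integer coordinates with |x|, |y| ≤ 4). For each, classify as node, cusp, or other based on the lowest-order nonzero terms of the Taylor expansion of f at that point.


No singular points in the scanned grid; C is smooth there.

Compute partial derivatives:
  f_x = 1 - 8*x.
  f_y = 1.
f_y = 1 is a nonzero constant, so f_y never vanishes: no point (x, y) can satisfy f = f_x = f_y = 0. In particular no (x, y) ∈ {−4, ..., 4}² is singular; the curve is smooth.


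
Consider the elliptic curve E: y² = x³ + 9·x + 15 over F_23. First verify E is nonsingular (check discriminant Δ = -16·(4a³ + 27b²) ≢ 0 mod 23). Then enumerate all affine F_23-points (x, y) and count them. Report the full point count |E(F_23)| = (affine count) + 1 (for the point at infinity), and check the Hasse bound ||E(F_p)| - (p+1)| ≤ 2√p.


Affine points = {(1, 5), (1, 18), (2, 8), (2, 15), (3, 0), (4, 0), (5, 1), (5, 22), (6, 3), (6, 20), (8, 1), (8, 22), (10, 1), (10, 22), (13, 11), (13, 12), (15, 11), (15, 12), (16, 0), (18, 11), (18, 12), (21, 9), (21, 14)}; affine count = 23; |E(F_23)| = 24.

Discriminant check: Δ ∝ 4a³ + 27b² = 4·9³ + 27·15² = 4·729 + 27·225 ≡ 21 (mod 23). Nonzero ⇒ E is nonsingular.
For each x ∈ F_23, compute rhs = x³ + 9·x + 15 mod 23, then count y ∈ F_23 with y² ≡ rhs.
  x = 0: rhs = 15, matching y values: none (0 points).
  x = 1: rhs = 2, matching y values: 5, 18 (2 points).
  x = 2: rhs = 18, matching y values: 8, 15 (2 points).
  x = 3: rhs = 0, matching y values: 0 (1 points).
  x = 4: rhs = 0, matching y values: 0 (1 points).
  x = 5: rhs = 1, matching y values: 1, 22 (2 points).
  x = 6: rhs = 9, matching y values: 3, 20 (2 points).
  x = 7: rhs = 7, matching y values: none (0 points).
  x = 8: rhs = 1, matching y values: 1, 22 (2 points).
  x = 9: rhs = 20, matching y values: none (0 points).
  x = 10: rhs = 1, matching y values: 1, 22 (2 points).
  x = 11: rhs = 19, matching y values: none (0 points).
  x = 12: rhs = 11, matching y values: none (0 points).
  x = 13: rhs = 6, matching y values: 11, 12 (2 points).
  x = 14: rhs = 10, matching y values: none (0 points).
  x = 15: rhs = 6, matching y values: 11, 12 (2 points).
  x = 16: rhs = 0, matching y values: 0 (1 points).
  x = 17: rhs = 21, matching y values: none (0 points).
  x = 18: rhs = 6, matching y values: 11, 12 (2 points).
  x = 19: rhs = 7, matching y values: none (0 points).
  x = 20: rhs = 7, matching y values: none (0 points).
  x = 21: rhs = 12, matching y values: 9, 14 (2 points).
  x = 22: rhs = 5, matching y values: none (0 points).
Total affine count: 23.
Full point count |E(F_23)| = 23 + 1 = 24.
Hasse bound: |24 − (23+1)| = |0| = 0 ≤ 2√23 ≈ 9.5917 ✓.


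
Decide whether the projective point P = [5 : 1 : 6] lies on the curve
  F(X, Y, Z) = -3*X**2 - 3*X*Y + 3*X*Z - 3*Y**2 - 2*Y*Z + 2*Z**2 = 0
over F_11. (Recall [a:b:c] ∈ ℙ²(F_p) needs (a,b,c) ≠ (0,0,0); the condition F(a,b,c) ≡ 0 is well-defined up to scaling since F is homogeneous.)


F(5,1,6) ≡ 2 (mod 11); P is NOT on the curve.

Evaluate F(5, 1, 6) term-by-term (mod 11).
  -3*X**2 ↦ -3·25·1·1 = -75
  -3*X*Y ↦ -3·5·1·1 = -15
  3*X*Z ↦ 3·5·1·6 = 90
  -3*Y**2 ↦ -3·1·1·1 = -3
  -2*Y*Z ↦ -2·1·1·6 = -12
  2*Z**2 ↦ 2·1·1·36 = 72
Sum: F(5, 1, 6) = (-75) + (-15) + (90) + (-3) + (-12) + (72) = 57.
Reducing mod 11: 57 ≡ 2 (mod 11).
Since F(a, b, c) ≡ 2 ≠ 0 (mod 11), P does NOT lie on the curve.


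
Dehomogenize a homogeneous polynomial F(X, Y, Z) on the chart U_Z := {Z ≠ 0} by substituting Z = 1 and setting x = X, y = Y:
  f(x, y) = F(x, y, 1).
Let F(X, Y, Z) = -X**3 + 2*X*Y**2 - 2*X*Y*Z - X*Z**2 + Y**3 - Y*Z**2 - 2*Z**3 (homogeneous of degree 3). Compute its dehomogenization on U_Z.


f(x, y) = -x**3 + 2*x*y**2 - 2*x*y - x + y**3 - y - 2

On U_Z we set Z = 1. Each monomial c·X^i·Y^j·Z^k in F becomes c·x^i·y^j·1^k = c·x^i·y^j.
Substituting Z = 1: F(X, Y, 1) = -x**3 + 2*x*y**2 - 2*x*y - x + y**3 - y - 2.
Note: deg(f) ≤ deg(F) = 3; strict inequality happens when F is divisible by Z (lost terms).


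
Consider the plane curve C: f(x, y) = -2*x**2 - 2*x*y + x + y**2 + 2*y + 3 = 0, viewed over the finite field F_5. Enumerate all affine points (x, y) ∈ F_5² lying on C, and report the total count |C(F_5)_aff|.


Affine F_5-points: {(2, 3), (2, 4), (3, 1), (3, 3), (4, 0), (4, 1)}; count = 6.

For each of the 25 pairs (x, y) ∈ F_5², evaluate f(x, y) mod 5. Record the zeros.
  x = 0: [0↦3, 1↦1, 2↦1, 3↦3, 4↦2]  zeros at y ∈ ∅
  x = 1: [0↦2, 1↦3, 2↦1, 3↦1, 4↦3]  zeros at y ∈ ∅
  x = 2: [0↦2, 1↦1, 2↦2, 3↦0, 4↦0]  zeros at y ∈ {3, 4}
  x = 3: [0↦3, 1↦0, 2↦4, 3↦0, 4↦3]  zeros at y ∈ {1, 3}
  x = 4: [0↦0, 1↦0, 2↦2, 3↦1, 4↦2]  zeros at y ∈ {0, 1}
Collecting zeros: affine points = {(2, 3), (2, 4), (3, 1), (3, 3), (4, 0), (4, 1)}.
Total count |C(F_5)_aff| = 6.


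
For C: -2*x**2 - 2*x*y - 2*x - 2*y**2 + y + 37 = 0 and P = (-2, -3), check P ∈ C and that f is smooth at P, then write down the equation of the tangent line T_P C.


Tangent line at P: 12*x + 17*y + 75 = 0.

Step 1: f(-2, -3) = 0, so P lies on C.
Step 2: partial derivatives
  f_x(x, y) = -4*x - 2*y - 2, f_y(x, y) = -2*x - 4*y + 1.
  f_x(P) = 12, f_y(P) = 17 (gradient nonzero, so P is smooth).
Step 3: tangent line at P: 12·(x − -2) + 17·(y − -3) = 0.
Expanding: 12*x + 17*y + 75 = 0.


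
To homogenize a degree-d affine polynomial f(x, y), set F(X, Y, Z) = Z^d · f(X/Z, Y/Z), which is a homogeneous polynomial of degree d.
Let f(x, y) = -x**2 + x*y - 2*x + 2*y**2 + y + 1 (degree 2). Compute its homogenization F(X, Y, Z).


F(X, Y, Z) = -X**2 + X*Y - 2*X*Z + 2*Y**2 + Y*Z + Z**2

deg(f) = 2.
Substitute x = X/Z, y = Y/Z into f, then multiply by Z^2.
  monomial -1·x^2·y^0 ↦ -1·X^2·Y^0·Z^0.
  monomial 1·x^1·y^1 ↦ 1·X^1·Y^1·Z^0.
  monomial -2·x^1·y^0 ↦ -2·X^1·Y^0·Z^1.
  monomial 2·x^0·y^2 ↦ 2·X^0·Y^2·Z^0.
  monomial 1·x^0·y^1 ↦ 1·X^0·Y^1·Z^1.
  monomial 1·x^0·y^0 ↦ 1·X^0·Y^0·Z^2.
Collecting: F(X, Y, Z) = -X**2 + X*Y - 2*X*Z + 2*Y**2 + Y*Z + Z**2.


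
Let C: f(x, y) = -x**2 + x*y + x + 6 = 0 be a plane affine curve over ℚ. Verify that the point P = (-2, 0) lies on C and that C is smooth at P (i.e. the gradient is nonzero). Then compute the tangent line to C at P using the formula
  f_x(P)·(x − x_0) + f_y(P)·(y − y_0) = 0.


Tangent line at P: 5*x - 2*y + 10 = 0.

Step 1: f(-2, 0) = 0, so P lies on C.
Step 2: partial derivatives
  f_x(x, y) = -2*x + y + 1, f_y(x, y) = x.
  f_x(P) = 5, f_y(P) = -2 (gradient nonzero, so P is smooth).
Step 3: tangent line at P: 5·(x − -2) + -2·(y − 0) = 0.
Expanding: 5*x - 2*y + 10 = 0.


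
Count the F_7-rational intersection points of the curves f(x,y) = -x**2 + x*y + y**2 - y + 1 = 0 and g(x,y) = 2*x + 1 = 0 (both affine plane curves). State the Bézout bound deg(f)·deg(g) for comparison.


Common zeros: {(3, 2), (3, 3)}; count = 2; Bézout bound = 2.

deg(f) = 2, deg(g) = 1, so Bézout bound = 2.
Scan x ∈ F_7. For each x, list the y ∈ F_7 with f(x, y) ≡ 0 and those with g(x, y) ≡ 0 (mod 7); the common zeros in that column are the intersection.
  x = 0: f ≡ 0 at y ∈ {3, 5}; g ≡ 0 at y ∈ ∅; common: ∅.
  x = 1: f ≡ 0 at y ∈ {0}; g ≡ 0 at y ∈ ∅; common: ∅.
  x = 2: f ≡ 0 at y ∈ ∅; g ≡ 0 at y ∈ ∅; common: ∅.
  x = 3: f ≡ 0 at y ∈ {2, 3}; g ≡ 0 at y ∈ {0, 1, 2, 3, 4, 5, 6}; common: {2, 3}.
  x = 4: f ≡ 0 at y ∈ ∅; g ≡ 0 at y ∈ ∅; common: ∅.
  x = 5: f ≡ 0 at y ∈ {5}; g ≡ 0 at y ∈ ∅; common: ∅.
  x = 6: f ≡ 0 at y ∈ {0, 2}; g ≡ 0 at y ∈ ∅; common: ∅.
Collecting: common zeros = {(3, 2), (3, 3)}, so the count is 2.
Comparison with the Bézout bound: 2 ≤ 2 = deg(f)·deg(g), as expected for curves with no common component (the bound is attained).


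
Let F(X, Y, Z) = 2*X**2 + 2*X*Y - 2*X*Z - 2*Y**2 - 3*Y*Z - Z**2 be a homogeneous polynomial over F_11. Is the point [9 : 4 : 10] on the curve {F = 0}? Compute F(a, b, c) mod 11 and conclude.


F(9,4,10) ≡ 0 (mod 11); P is on the curve.

Evaluate F(9, 4, 10) term-by-term (mod 11).
  2*X**2 ↦ 2·81·1·1 = 162
  2*X*Y ↦ 2·9·4·1 = 72
  -2*X*Z ↦ -2·9·1·10 = -180
  -2*Y**2 ↦ -2·1·16·1 = -32
  -3*Y*Z ↦ -3·1·4·10 = -120
  -Z**2 ↦ -1·1·1·100 = -100
Sum: F(9, 4, 10) = (162) + (72) + (-180) + (-32) + (-120) + (-100) = -198.
Reducing mod 11: -198 ≡ 0 (mod 11).
Since F(a, b, c) ≡ 0 (mod 11), P lies on the curve.


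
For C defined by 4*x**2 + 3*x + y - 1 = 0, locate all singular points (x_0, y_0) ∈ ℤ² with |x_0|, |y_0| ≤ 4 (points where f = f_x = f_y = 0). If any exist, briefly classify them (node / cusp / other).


No singular points in the scanned grid; C is smooth there.

Compute partial derivatives:
  f_x = 8*x + 3.
  f_y = 1.
f_y = 1 is a nonzero constant, so f_y never vanishes: no point (x, y) can satisfy f = f_x = f_y = 0. In particular no (x, y) ∈ {−4, ..., 4}² is singular; the curve is smooth.


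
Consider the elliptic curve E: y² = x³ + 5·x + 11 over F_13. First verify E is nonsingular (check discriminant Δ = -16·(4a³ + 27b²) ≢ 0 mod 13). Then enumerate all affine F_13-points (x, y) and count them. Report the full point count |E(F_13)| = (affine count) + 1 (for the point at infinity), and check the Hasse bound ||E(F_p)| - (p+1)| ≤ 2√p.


Affine points = {(1, 2), (1, 11), (2, 4), (2, 9), (3, 1), (3, 12), (4, 2), (4, 11), (6, 6), (6, 7), (7, 5), (7, 8), (8, 2), (8, 11)}; affine count = 14; |E(F_13)| = 15.

Discriminant check: Δ ∝ 4a³ + 27b² = 4·5³ + 27·11² = 4·125 + 27·121 ≡ 10 (mod 13). Nonzero ⇒ E is nonsingular.
For each x ∈ F_13, compute rhs = x³ + 5·x + 11 mod 13, then count y ∈ F_13 with y² ≡ rhs.
  x = 0: rhs = 11, matching y values: none (0 points).
  x = 1: rhs = 4, matching y values: 2, 11 (2 points).
  x = 2: rhs = 3, matching y values: 4, 9 (2 points).
  x = 3: rhs = 1, matching y values: 1, 12 (2 points).
  x = 4: rhs = 4, matching y values: 2, 11 (2 points).
  x = 5: rhs = 5, matching y values: none (0 points).
  x = 6: rhs = 10, matching y values: 6, 7 (2 points).
  x = 7: rhs = 12, matching y values: 5, 8 (2 points).
  x = 8: rhs = 4, matching y values: 2, 11 (2 points).
  x = 9: rhs = 5, matching y values: none (0 points).
  x = 10: rhs = 8, matching y values: none (0 points).
  x = 11: rhs = 6, matching y values: none (0 points).
  x = 12: rhs = 5, matching y values: none (0 points).
Total affine count: 14.
Full point count |E(F_13)| = 14 + 1 = 15.
Hasse bound: |15 − (13+1)| = |1| = 1 ≤ 2√13 ≈ 7.2111 ✓.


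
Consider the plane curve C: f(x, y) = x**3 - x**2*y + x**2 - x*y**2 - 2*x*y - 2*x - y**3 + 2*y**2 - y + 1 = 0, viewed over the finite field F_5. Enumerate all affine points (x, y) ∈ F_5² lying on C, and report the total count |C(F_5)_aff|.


Affine F_5-points: {(0, 4), (2, 3), (4, 1)}; count = 3.

For each of the 25 pairs (x, y) ∈ F_5², evaluate f(x, y) mod 5. Record the zeros.
  x = 0: [0↦1, 1↦1, 2↦4, 3↦4, 4↦0]  zeros at y ∈ {4}
  x = 1: [0↦1, 1↦2, 2↦4, 3↦1, 4↦2]  zeros at y ∈ ∅
  x = 2: [0↦4, 1↦4, 2↦3, 3↦0, 4↦4]  zeros at y ∈ {3}
  x = 3: [0↦1, 1↦3, 2↦2, 3↦2, 4↦2]  zeros at y ∈ ∅
  x = 4: [0↦3, 1↦0, 2↦2, 3↦3, 4↦2]  zeros at y ∈ {1}
Collecting zeros: affine points = {(0, 4), (2, 3), (4, 1)}.
Total count |C(F_5)_aff| = 3.


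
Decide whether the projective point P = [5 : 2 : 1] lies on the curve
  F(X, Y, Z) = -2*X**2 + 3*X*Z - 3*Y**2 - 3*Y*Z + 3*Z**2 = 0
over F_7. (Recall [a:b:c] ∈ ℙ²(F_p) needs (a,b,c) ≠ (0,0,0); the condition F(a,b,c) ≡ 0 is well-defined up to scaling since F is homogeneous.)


F(5,2,1) ≡ 6 (mod 7); P is NOT on the curve.

Evaluate F(5, 2, 1) term-by-term (mod 7).
  -2*X**2 ↦ -2·25·1·1 = -50
  3*X*Z ↦ 3·5·1·1 = 15
  -3*Y**2 ↦ -3·1·4·1 = -12
  -3*Y*Z ↦ -3·1·2·1 = -6
  3*Z**2 ↦ 3·1·1·1 = 3
Sum: F(5, 2, 1) = (-50) + (15) + (-12) + (-6) + (3) = -50.
Reducing mod 7: -50 ≡ 6 (mod 7).
Since F(a, b, c) ≡ 6 ≠ 0 (mod 7), P does NOT lie on the curve.


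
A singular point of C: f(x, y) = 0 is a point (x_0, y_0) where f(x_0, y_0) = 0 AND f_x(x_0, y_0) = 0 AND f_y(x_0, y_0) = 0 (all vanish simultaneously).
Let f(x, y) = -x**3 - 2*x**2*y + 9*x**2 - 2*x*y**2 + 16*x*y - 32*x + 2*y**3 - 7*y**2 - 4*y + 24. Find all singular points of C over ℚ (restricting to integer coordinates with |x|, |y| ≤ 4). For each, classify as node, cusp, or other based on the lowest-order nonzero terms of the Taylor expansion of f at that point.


Singular points: {(2, 2)}; classification: node.

Compute partial derivatives:
  f_x = -3*x**2 - 4*x*y + 18*x - 2*y**2 + 16*y - 32.
  f_y = -2*x**2 - 4*x*y + 16*x + 6*y**2 - 14*y - 4.
Scan x_0 ∈ {−4, ..., 4}. For each x_0, f_y(x_0, y) is a polynomial in y; find its integer roots y ∈ {−4, ..., 4}, then test f_x and f at those candidates.
  x = -4: f_y(-4, y) = 6*y**2 + 2*y - 100; no integer root y with |y| ≤ 4.
  x = -3: f_y(-3, y) = 6*y**2 - 2*y - 70; no integer root y with |y| ≤ 4.
  x = -2: f_y(-2, y) = 6*y**2 - 6*y - 44; no integer root y with |y| ≤ 4.
  x = -1: f_y(-1, y) = 6*y**2 - 10*y - 22; no integer root y with |y| ≤ 4.
  x = 0: f_y(0, y) = 6*y**2 - 14*y - 4; no integer root y with |y| ≤ 4.
  x = 1: f_y(1, y) = 6*y**2 - 18*y + 10; no integer root y with |y| ≤ 4.
  x = 2: f_y(2, y) = 6*y**2 - 22*y + 20; vanishes at y ∈ {2}. (2, 2): f_x = 0, f = 0 — SINGULAR.
  x = 3: f_y(3, y) = 6*y**2 - 26*y + 26; no integer root y with |y| ≤ 4.
  x = 4: f_y(4, y) = 6*y**2 - 30*y + 28; no integer root y with |y| ≤ 4.
Only singular point on the grid: (2, 2).
Classify: substitute x = 2 + u, y = 2 + v and expand: f = -u**3 - 2*u**2*v - u**2 - 2*u*v**2 + 2*v**3 + v**2.
No constant or linear terms (consistent with a singular point). Quadratic part: -u**2 + v**2. Cubic part: -u**3 - 2*u**2*v - 2*u*v**2 + 2*v**3.
The quadratic part v**2 - u**2 = (v − u)(v + u) splits into two distinct linear factors, so there are two distinct tangent lines y − 2 = ±(x − 2) — this is a node (ordinary double point).
Classification: node.


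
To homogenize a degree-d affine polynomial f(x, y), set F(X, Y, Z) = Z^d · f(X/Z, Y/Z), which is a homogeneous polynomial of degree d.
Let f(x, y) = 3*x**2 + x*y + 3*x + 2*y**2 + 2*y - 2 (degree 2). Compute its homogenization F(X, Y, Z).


F(X, Y, Z) = 3*X**2 + X*Y + 3*X*Z + 2*Y**2 + 2*Y*Z - 2*Z**2

deg(f) = 2.
Substitute x = X/Z, y = Y/Z into f, then multiply by Z^2.
  monomial 3·x^2·y^0 ↦ 3·X^2·Y^0·Z^0.
  monomial 1·x^1·y^1 ↦ 1·X^1·Y^1·Z^0.
  monomial 3·x^1·y^0 ↦ 3·X^1·Y^0·Z^1.
  monomial 2·x^0·y^2 ↦ 2·X^0·Y^2·Z^0.
  monomial 2·x^0·y^1 ↦ 2·X^0·Y^1·Z^1.
  monomial -2·x^0·y^0 ↦ -2·X^0·Y^0·Z^2.
Collecting: F(X, Y, Z) = 3*X**2 + X*Y + 3*X*Z + 2*Y**2 + 2*Y*Z - 2*Z**2.


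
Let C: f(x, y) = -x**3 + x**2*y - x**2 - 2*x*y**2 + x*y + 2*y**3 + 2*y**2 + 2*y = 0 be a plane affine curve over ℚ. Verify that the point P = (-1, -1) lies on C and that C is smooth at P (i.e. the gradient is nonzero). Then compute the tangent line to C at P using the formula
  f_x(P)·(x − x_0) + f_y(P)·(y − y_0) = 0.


Tangent line at P: -2*x - 2 = 0.

Step 1: f(-1, -1) = 0, so P lies on C.
Step 2: partial derivatives
  f_x(x, y) = -3*x**2 + 2*x*y - 2*x - 2*y**2 + y, f_y(x, y) = x**2 - 4*x*y + x + 6*y**2 + 4*y + 2.
  f_x(P) = -2, f_y(P) = 0 (gradient nonzero, so P is smooth).
Step 3: tangent line at P: -2·(x − -1) + 0·(y − -1) = 0.
Expanding: -2*x - 2 = 0.


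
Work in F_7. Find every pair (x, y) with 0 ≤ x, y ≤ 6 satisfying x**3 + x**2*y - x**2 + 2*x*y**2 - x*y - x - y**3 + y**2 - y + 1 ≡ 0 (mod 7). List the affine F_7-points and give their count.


Affine F_7-points: {(0, 1), (1, 0), (3, 4), (3, 5), (6, 0)}; count = 5.

For each of the 49 pairs (x, y) ∈ F_7², evaluate f(x, y) mod 7. Record the zeros.
  x = 0: [0↦1, 1↦0, 2↦2, 3↦1, 4↦5, 5↦1, 6↦4]  zeros at y ∈ {1}
  x = 1: [0↦0, 1↦1, 2↦2, 3↦4, 4↦1, 5↦1, 6↦5]  zeros at y ∈ {0}
  x = 2: [0↦3, 1↦1, 2↦3, 3↦3, 4↦2, 5↦1, 6↦1]  zeros at y ∈ ∅
  x = 3: [0↦2, 1↦6, 2↦4, 3↦4, 4↦0, 5↦0, 6↦5]  zeros at y ∈ {4, 5}
  x = 4: [0↦3, 1↦1, 2↦4, 3↦6, 4↦1, 5↦4, 6↦2]  zeros at y ∈ ∅
  x = 5: [0↦5, 1↦6, 2↦2, 3↦1, 4↦4, 5↦5, 6↦5]  zeros at y ∈ ∅
  x = 6: [0↦0, 1↦6, 2↦4, 3↦2, 4↦1, 5↦2, 6↦6]  zeros at y ∈ {0}
Collecting zeros: affine points = {(0, 1), (1, 0), (3, 4), (3, 5), (6, 0)}.
Total count |C(F_7)_aff| = 5.


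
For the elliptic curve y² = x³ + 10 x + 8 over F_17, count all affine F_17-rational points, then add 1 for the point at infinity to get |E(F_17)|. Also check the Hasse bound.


Affine points = {(0, 5), (0, 12), (1, 6), (1, 11), (2, 6), (2, 11), (5, 8), (5, 9), (7, 8), (7, 9), (11, 2), (11, 15), (14, 6), (14, 11)}; affine count = 14; |E(F_17)| = 15.

Discriminant check: Δ ∝ 4a³ + 27b² = 4·10³ + 27·8² = 4·1000 + 27·64 ≡ 16 (mod 17). Nonzero ⇒ E is nonsingular.
For each x ∈ F_17, compute rhs = x³ + 10·x + 8 mod 17, then count y ∈ F_17 with y² ≡ rhs.
  x = 0: rhs = 8, matching y values: 5, 12 (2 points).
  x = 1: rhs = 2, matching y values: 6, 11 (2 points).
  x = 2: rhs = 2, matching y values: 6, 11 (2 points).
  x = 3: rhs = 14, matching y values: none (0 points).
  x = 4: rhs = 10, matching y values: none (0 points).
  x = 5: rhs = 13, matching y values: 8, 9 (2 points).
  x = 6: rhs = 12, matching y values: none (0 points).
  x = 7: rhs = 13, matching y values: 8, 9 (2 points).
  x = 8: rhs = 5, matching y values: none (0 points).
  x = 9: rhs = 11, matching y values: none (0 points).
  x = 10: rhs = 3, matching y values: none (0 points).
  x = 11: rhs = 4, matching y values: 2, 15 (2 points).
  x = 12: rhs = 3, matching y values: none (0 points).
  x = 13: rhs = 6, matching y values: none (0 points).
  x = 14: rhs = 2, matching y values: 6, 11 (2 points).
  x = 15: rhs = 14, matching y values: none (0 points).
  x = 16: rhs = 14, matching y values: none (0 points).
Total affine count: 14.
Full point count |E(F_17)| = 14 + 1 = 15.
Hasse bound: |15 − (17+1)| = |-3| = 3 ≤ 2√17 ≈ 8.2462 ✓.


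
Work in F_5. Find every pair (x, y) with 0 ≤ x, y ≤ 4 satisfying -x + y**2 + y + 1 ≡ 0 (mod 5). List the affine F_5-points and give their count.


Affine F_5-points: {(1, 0), (1, 4), (2, 2), (3, 1), (3, 3)}; count = 5.

For each of the 25 pairs (x, y) ∈ F_5², evaluate f(x, y) mod 5. Record the zeros.
  x = 0: [0↦1, 1↦3, 2↦2, 3↦3, 4↦1]  zeros at y ∈ ∅
  x = 1: [0↦0, 1↦2, 2↦1, 3↦2, 4↦0]  zeros at y ∈ {0, 4}
  x = 2: [0↦4, 1↦1, 2↦0, 3↦1, 4↦4]  zeros at y ∈ {2}
  x = 3: [0↦3, 1↦0, 2↦4, 3↦0, 4↦3]  zeros at y ∈ {1, 3}
  x = 4: [0↦2, 1↦4, 2↦3, 3↦4, 4↦2]  zeros at y ∈ ∅
Collecting zeros: affine points = {(1, 0), (1, 4), (2, 2), (3, 1), (3, 3)}.
Total count |C(F_5)_aff| = 5.


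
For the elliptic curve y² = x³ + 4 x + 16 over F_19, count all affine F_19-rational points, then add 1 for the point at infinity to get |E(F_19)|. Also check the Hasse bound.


Affine points = {(0, 4), (0, 15), (3, 6), (3, 13), (4, 1), (4, 18), (5, 3), (5, 16), (6, 3), (6, 16), (7, 8), (7, 11), (8, 3), (8, 16), (10, 7), (10, 12), (11, 2), (11, 17), (12, 5), (12, 14), (13, 2), (13, 17), (14, 2), (14, 17), (17, 0), (18, 7), (18, 12)}; affine count = 27; |E(F_19)| = 28.

Discriminant check: Δ ∝ 4a³ + 27b² = 4·4³ + 27·16² = 4·64 + 27·256 ≡ 5 (mod 19). Nonzero ⇒ E is nonsingular.
For each x ∈ F_19, compute rhs = x³ + 4·x + 16 mod 19, then count y ∈ F_19 with y² ≡ rhs.
  x = 0: rhs = 16, matching y values: 4, 15 (2 points).
  x = 1: rhs = 2, matching y values: none (0 points).
  x = 2: rhs = 13, matching y values: none (0 points).
  x = 3: rhs = 17, matching y values: 6, 13 (2 points).
  x = 4: rhs = 1, matching y values: 1, 18 (2 points).
  x = 5: rhs = 9, matching y values: 3, 16 (2 points).
  x = 6: rhs = 9, matching y values: 3, 16 (2 points).
  x = 7: rhs = 7, matching y values: 8, 11 (2 points).
  x = 8: rhs = 9, matching y values: 3, 16 (2 points).
  x = 9: rhs = 2, matching y values: none (0 points).
  x = 10: rhs = 11, matching y values: 7, 12 (2 points).
  x = 11: rhs = 4, matching y values: 2, 17 (2 points).
  x = 12: rhs = 6, matching y values: 5, 14 (2 points).
  x = 13: rhs = 4, matching y values: 2, 17 (2 points).
  x = 14: rhs = 4, matching y values: 2, 17 (2 points).
  x = 15: rhs = 12, matching y values: none (0 points).
  x = 16: rhs = 15, matching y values: none (0 points).
  x = 17: rhs = 0, matching y values: 0 (1 points).
  x = 18: rhs = 11, matching y values: 7, 12 (2 points).
Total affine count: 27.
Full point count |E(F_19)| = 27 + 1 = 28.
Hasse bound: |28 − (19+1)| = |8| = 8 ≤ 2√19 ≈ 8.7178 ✓.


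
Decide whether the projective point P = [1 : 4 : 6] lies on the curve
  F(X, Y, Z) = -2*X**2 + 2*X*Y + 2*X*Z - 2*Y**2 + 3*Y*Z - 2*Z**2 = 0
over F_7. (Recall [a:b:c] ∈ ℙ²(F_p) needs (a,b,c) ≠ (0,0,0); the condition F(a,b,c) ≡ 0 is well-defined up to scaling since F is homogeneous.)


F(1,4,6) ≡ 0 (mod 7); P is on the curve.

Evaluate F(1, 4, 6) term-by-term (mod 7).
  -2*X**2 ↦ -2·1·1·1 = -2
  2*X*Y ↦ 2·1·4·1 = 8
  2*X*Z ↦ 2·1·1·6 = 12
  -2*Y**2 ↦ -2·1·16·1 = -32
  3*Y*Z ↦ 3·1·4·6 = 72
  -2*Z**2 ↦ -2·1·1·36 = -72
Sum: F(1, 4, 6) = (-2) + (8) + (12) + (-32) + (72) + (-72) = -14.
Reducing mod 7: -14 ≡ 0 (mod 7).
Since F(a, b, c) ≡ 0 (mod 7), P lies on the curve.


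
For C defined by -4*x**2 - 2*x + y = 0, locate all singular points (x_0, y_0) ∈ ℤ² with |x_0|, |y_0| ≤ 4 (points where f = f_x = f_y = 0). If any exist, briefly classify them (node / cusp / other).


No singular points in the scanned grid; C is smooth there.

Compute partial derivatives:
  f_x = -8*x - 2.
  f_y = 1.
f_y = 1 is a nonzero constant, so f_y never vanishes: no point (x, y) can satisfy f = f_x = f_y = 0. In particular no (x, y) ∈ {−4, ..., 4}² is singular; the curve is smooth.


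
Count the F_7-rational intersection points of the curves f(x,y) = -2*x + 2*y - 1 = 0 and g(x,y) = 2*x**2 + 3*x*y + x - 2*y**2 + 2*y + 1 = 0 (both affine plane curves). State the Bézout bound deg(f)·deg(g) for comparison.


Common zeros: {(1, 5), (4, 1)}; count = 2; Bézout bound = 2.

deg(f) = 1, deg(g) = 2, so Bézout bound = 2.
Scan x ∈ F_7. For each x, list the y ∈ F_7 with f(x, y) ≡ 0 and those with g(x, y) ≡ 0 (mod 7); the common zeros in that column are the intersection.
  x = 0: f ≡ 0 at y ∈ {4}; g ≡ 0 at y ∈ ∅; common: ∅.
  x = 1: f ≡ 0 at y ∈ {5}; g ≡ 0 at y ∈ {1, 5}; common: {5}.
  x = 2: f ≡ 0 at y ∈ {6}; g ≡ 0 at y ∈ ∅; common: ∅.
  x = 3: f ≡ 0 at y ∈ {0}; g ≡ 0 at y ∈ ∅; common: ∅.
  x = 4: f ≡ 0 at y ∈ {1}; g ≡ 0 at y ∈ {1, 6}; common: {1}.
  x = 5: f ≡ 0 at y ∈ {2}; g ≡ 0 at y ∈ {0, 5}; common: ∅.
  x = 6: f ≡ 0 at y ∈ {3}; g ≡ 0 at y ∈ ∅; common: ∅.
Collecting: common zeros = {(1, 5), (4, 1)}, so the count is 2.
Comparison with the Bézout bound: 2 ≤ 2 = deg(f)·deg(g), as expected for curves with no common component (the bound is attained).


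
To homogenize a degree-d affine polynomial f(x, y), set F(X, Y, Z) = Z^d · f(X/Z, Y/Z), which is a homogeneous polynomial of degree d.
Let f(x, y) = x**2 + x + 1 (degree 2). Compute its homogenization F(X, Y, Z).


F(X, Y, Z) = X**2 + X*Z + Z**2

deg(f) = 2.
Substitute x = X/Z, y = Y/Z into f, then multiply by Z^2.
  monomial 1·x^2·y^0 ↦ 1·X^2·Y^0·Z^0.
  monomial 1·x^1·y^0 ↦ 1·X^1·Y^0·Z^1.
  monomial 1·x^0·y^0 ↦ 1·X^0·Y^0·Z^2.
Collecting: F(X, Y, Z) = X**2 + X*Z + Z**2.


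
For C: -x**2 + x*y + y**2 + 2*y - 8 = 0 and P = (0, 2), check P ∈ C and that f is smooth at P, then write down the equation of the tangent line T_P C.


Tangent line at P: 2*x + 6*y - 12 = 0.

Step 1: f(0, 2) = 0, so P lies on C.
Step 2: partial derivatives
  f_x(x, y) = -2*x + y, f_y(x, y) = x + 2*y + 2.
  f_x(P) = 2, f_y(P) = 6 (gradient nonzero, so P is smooth).
Step 3: tangent line at P: 2·(x − 0) + 6·(y − 2) = 0.
Expanding: 2*x + 6*y - 12 = 0.


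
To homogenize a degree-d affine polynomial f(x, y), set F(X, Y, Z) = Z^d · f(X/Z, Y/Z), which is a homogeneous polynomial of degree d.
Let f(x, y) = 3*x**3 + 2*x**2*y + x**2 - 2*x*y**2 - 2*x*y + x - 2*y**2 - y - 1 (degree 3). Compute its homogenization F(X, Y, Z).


F(X, Y, Z) = 3*X**3 + 2*X**2*Y + X**2*Z - 2*X*Y**2 - 2*X*Y*Z + X*Z**2 - 2*Y**2*Z - Y*Z**2 - Z**3

deg(f) = 3.
Substitute x = X/Z, y = Y/Z into f, then multiply by Z^3.
  monomial 3·x^3·y^0 ↦ 3·X^3·Y^0·Z^0.
  monomial 2·x^2·y^1 ↦ 2·X^2·Y^1·Z^0.
  monomial 1·x^2·y^0 ↦ 1·X^2·Y^0·Z^1.
  monomial -2·x^1·y^2 ↦ -2·X^1·Y^2·Z^0.
  monomial -2·x^1·y^1 ↦ -2·X^1·Y^1·Z^1.
  monomial 1·x^1·y^0 ↦ 1·X^1·Y^0·Z^2.
  monomial -2·x^0·y^2 ↦ -2·X^0·Y^2·Z^1.
  monomial -1·x^0·y^1 ↦ -1·X^0·Y^1·Z^2.
  monomial -1·x^0·y^0 ↦ -1·X^0·Y^0·Z^3.
Collecting: F(X, Y, Z) = 3*X**3 + 2*X**2*Y + X**2*Z - 2*X*Y**2 - 2*X*Y*Z + X*Z**2 - 2*Y**2*Z - Y*Z**2 - Z**3.
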